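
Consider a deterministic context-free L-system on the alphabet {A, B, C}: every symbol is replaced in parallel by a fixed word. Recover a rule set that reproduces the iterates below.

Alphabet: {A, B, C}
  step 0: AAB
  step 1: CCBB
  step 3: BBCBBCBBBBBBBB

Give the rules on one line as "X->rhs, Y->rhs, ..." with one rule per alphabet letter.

  step 0 ⇒ step 1: AAB ⇒ C·C·BB
    A ↦ C
    B ↦ BB
    C ↦ BA  (constrained at step 1)

A->C, B->BB, C->BA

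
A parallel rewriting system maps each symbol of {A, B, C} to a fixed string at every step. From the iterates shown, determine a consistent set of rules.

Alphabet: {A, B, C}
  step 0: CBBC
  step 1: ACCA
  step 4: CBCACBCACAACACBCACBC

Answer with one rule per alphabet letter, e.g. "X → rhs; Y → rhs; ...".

A->CBC, B->C, C->A

  step 0 ⇒ step 1: CBBC ⇒ A·C·C·A
    B ↦ C
    C ↦ A
    A ↦ CBC  (constrained at step 1)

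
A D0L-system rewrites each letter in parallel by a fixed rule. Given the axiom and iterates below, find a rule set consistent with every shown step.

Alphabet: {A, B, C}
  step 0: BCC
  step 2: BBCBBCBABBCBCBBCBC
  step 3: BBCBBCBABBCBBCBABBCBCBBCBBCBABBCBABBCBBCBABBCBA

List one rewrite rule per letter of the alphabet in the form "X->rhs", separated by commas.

  step 2 ⇒ step 3: BBCBBCBABBCBCBBCBC ⇒ BBC·BBC·BA·BBC·BBC·BA·BBC·BC·BBC·BBC·BA·BBC·BA·BBC·BBC·BA·BBC·BA
    A ↦ BC
    B ↦ BBC
    C ↦ BA

A->BC, B->BBC, C->BA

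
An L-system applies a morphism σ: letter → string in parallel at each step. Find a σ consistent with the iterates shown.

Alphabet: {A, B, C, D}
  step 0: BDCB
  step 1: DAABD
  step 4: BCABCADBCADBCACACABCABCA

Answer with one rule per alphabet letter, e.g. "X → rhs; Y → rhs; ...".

  step 0 ⇒ step 1: BDCB ⇒ D·AA·B·D
    B ↦ D
    C ↦ B
    D ↦ AA
    A ↦ CA  (constrained at step 1)

A->CA, B->D, C->B, D->AA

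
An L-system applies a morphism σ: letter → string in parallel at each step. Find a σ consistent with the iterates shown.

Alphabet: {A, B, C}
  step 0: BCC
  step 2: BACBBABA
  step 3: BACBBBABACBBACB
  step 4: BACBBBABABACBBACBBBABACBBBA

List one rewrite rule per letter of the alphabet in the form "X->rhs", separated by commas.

A->CB, B->BA, C->B

  step 3 ⇒ step 4: BACBBBABACBBACB ⇒ BA·CB·B·BA·BA·BA·CB·BA·CB·B·BA·BA·CB·B·BA
    A ↦ CB
    B ↦ BA
    C ↦ B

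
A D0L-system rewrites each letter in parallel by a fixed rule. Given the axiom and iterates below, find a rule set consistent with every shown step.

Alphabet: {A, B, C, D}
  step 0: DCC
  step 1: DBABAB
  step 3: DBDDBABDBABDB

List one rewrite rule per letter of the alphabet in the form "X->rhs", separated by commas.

  step 0 ⇒ step 1: DCC ⇒ DB·AB·AB
    C ↦ AB
    D ↦ DB
    A ↦ C  (constrained at step 1)
    B ↦ D  (constrained at step 1)

A->C, B->D, C->AB, D->DB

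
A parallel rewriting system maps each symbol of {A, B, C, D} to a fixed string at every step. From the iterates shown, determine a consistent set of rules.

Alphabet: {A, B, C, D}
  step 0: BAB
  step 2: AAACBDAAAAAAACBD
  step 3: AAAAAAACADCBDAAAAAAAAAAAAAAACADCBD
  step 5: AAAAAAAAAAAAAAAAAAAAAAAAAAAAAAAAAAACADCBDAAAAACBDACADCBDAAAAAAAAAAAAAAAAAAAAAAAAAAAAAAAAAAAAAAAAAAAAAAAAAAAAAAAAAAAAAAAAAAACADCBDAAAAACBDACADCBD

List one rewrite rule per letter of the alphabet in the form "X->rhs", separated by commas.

  step 2 ⇒ step 3: AAACBDAAAAAAACBD ⇒ AA·AA·AA·A·CAD·CBD·AA·AA·AA·AA·AA·AA·AA·A·CAD·CBD
    A ↦ AA
    B ↦ CAD
    C ↦ A
    D ↦ CBD

A->AA, B->CAD, C->A, D->CBD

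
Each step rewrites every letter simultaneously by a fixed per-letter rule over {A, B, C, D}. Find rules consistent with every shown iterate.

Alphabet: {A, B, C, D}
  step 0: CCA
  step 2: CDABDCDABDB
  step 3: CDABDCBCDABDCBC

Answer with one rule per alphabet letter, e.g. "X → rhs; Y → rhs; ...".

  step 2 ⇒ step 3: CDABDCDABDB ⇒ CDA·B·D·C·B·CDA·B·D·C·B·C
    A ↦ D
    B ↦ C
    C ↦ CDA
    D ↦ B

A->D, B->C, C->CDA, D->B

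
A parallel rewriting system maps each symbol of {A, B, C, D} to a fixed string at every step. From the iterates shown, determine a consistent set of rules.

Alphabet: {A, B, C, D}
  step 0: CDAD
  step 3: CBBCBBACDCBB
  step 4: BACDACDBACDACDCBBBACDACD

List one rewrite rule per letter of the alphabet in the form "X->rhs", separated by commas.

A->C, B->ACD, C->B, D->B

  step 3 ⇒ step 4: CBBCBBACDCBB ⇒ B·ACD·ACD·B·ACD·ACD·C·B·B·B·ACD·ACD
    A ↦ C
    B ↦ ACD
    C ↦ B
    D ↦ B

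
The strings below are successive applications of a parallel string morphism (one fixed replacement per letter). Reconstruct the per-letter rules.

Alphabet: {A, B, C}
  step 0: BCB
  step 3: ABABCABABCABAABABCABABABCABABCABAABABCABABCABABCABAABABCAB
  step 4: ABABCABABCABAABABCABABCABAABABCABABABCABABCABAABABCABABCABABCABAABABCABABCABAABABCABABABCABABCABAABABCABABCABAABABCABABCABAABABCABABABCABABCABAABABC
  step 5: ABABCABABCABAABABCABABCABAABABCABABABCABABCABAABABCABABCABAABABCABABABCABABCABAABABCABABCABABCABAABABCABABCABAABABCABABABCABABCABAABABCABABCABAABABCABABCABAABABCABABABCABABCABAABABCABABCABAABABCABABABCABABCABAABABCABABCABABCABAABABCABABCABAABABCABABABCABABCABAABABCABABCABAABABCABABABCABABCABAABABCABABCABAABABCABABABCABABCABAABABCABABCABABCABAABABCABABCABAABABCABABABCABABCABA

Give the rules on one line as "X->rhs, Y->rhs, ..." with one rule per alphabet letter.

A->AB, B->ABC, C->ABA

  step 4 ⇒ step 5: ABABCABABCABAABABCABABCABAABABCABABABCABABCABAABABCABABCABABCABAABABCABABCABAABABCABABABCABABCABAABABCABABCABAABABCABABCABAABABCABABABCABABCABAABABC ⇒ AB·ABC·AB·ABC·ABA·AB·ABC·AB·ABC·ABA·AB·ABC·AB·AB·ABC·AB·ABC·ABA·AB·ABC·AB·ABC·ABA·AB·ABC·AB·AB·ABC·AB·ABC·ABA·AB·ABC·AB·ABC·AB·ABC·ABA·AB·ABC·AB·ABC·ABA·AB·ABC·AB·AB·ABC·AB·ABC·ABA·AB·ABC·AB·ABC·ABA·AB·ABC·AB·ABC·ABA·AB·ABC·AB·AB·ABC·AB·ABC·ABA·AB·ABC·AB·ABC·ABA·AB·ABC·AB·AB·ABC·AB·ABC·ABA·AB·ABC·AB·ABC·AB·ABC·ABA·AB·ABC·AB·ABC·ABA·AB·ABC·AB·AB·ABC·AB·ABC·ABA·AB·ABC·AB·ABC·ABA·AB·ABC·AB·AB·ABC·AB·ABC·ABA·AB·ABC·AB·ABC·ABA·AB·ABC·AB·AB·ABC·AB·ABC·ABA·AB·ABC·AB·ABC·AB·ABC·ABA·AB·ABC·AB·ABC·ABA·AB·ABC·AB·AB·ABC·AB·ABC·ABA
    A ↦ AB
    B ↦ ABC
    C ↦ ABA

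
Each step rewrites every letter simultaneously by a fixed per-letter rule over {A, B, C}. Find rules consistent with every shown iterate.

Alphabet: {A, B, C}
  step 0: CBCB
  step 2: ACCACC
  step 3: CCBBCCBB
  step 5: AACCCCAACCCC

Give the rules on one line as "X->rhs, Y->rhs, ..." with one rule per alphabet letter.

  step 2 ⇒ step 3: ACCACC ⇒ CC·B·B·CC·B·B
    A ↦ CC
    C ↦ B
    B ↦ A  (constrained at step 0)

A->CC, B->A, C->B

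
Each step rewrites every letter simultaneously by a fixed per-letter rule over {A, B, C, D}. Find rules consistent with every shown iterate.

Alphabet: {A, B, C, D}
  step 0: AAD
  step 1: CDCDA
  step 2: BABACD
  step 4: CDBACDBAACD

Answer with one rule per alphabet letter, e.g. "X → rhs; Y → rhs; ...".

  step 1 ⇒ step 2: CDCDA ⇒ B·A·B·A·CD
    A ↦ CD
    C ↦ B
    D ↦ A
    B ↦ A  (constrained at step 2)

A->CD, B->A, C->B, D->A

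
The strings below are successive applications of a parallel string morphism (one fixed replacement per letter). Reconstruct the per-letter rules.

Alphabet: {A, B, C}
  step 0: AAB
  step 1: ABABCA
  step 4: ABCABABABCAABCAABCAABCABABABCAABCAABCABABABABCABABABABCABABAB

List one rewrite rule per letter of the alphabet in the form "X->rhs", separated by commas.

  step 0 ⇒ step 1: AAB ⇒ AB·AB·CA
    A ↦ AB
    B ↦ CA
    C ↦ BAB  (constrained at step 1)

A->AB, B->CA, C->BAB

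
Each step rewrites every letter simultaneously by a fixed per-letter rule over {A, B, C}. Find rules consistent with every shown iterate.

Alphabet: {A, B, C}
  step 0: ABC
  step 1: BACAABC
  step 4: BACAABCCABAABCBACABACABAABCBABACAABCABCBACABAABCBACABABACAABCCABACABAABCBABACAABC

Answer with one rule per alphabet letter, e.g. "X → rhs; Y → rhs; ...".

A->BA, B->CA, C->ABC

  step 0 ⇒ step 1: ABC ⇒ BA·CA·ABC
    A ↦ BA
    B ↦ CA
    C ↦ ABC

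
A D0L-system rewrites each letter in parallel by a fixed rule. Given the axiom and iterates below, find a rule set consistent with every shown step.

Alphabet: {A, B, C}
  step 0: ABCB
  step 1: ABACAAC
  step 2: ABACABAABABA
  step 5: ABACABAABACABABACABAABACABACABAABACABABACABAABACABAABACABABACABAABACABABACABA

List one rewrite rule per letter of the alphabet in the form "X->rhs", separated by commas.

A->AB, B->AC, C->A

  step 1 ⇒ step 2: ABACAAC ⇒ AB·AC·AB·A·AB·AB·A
    A ↦ AB
    B ↦ AC
    C ↦ A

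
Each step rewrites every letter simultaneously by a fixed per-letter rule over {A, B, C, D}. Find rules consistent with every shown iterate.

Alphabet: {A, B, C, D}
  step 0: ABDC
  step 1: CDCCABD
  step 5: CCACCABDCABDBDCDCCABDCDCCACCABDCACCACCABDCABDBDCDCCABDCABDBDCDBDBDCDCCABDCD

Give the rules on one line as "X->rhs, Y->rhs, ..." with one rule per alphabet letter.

A->CD, B->C, C->BD, D->CA

  step 0 ⇒ step 1: ABDC ⇒ CD·C·CA·BD
    A ↦ CD
    B ↦ C
    C ↦ BD
    D ↦ CA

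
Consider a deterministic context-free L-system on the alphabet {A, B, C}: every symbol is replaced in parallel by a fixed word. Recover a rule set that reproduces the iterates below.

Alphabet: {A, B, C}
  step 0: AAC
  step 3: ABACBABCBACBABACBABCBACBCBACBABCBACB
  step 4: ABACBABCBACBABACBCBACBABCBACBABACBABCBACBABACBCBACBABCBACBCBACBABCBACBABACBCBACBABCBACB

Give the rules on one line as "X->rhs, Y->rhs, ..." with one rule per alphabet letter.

  step 3 ⇒ step 4: ABACBABCBACBABACBABCBACBCBACBABCBACB ⇒ AB·ACB·AB·CB·ACB·AB·ACB·CB·ACB·AB·CB·ACB·AB·ACB·AB·CB·ACB·AB·ACB·CB·ACB·AB·CB·ACB·CB·ACB·AB·CB·ACB·AB·ACB·CB·ACB·AB·CB·ACB
    A ↦ AB
    B ↦ ACB
    C ↦ CB

A->AB, B->ACB, C->CB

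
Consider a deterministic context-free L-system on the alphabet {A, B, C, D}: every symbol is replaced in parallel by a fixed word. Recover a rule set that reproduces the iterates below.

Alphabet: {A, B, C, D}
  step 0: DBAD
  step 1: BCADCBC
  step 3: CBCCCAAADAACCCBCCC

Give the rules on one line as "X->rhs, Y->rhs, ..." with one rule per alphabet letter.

A->C, B->AD, C->AA, D->BC

  step 0 ⇒ step 1: DBAD ⇒ BC·AD·C·BC
    A ↦ C
    B ↦ AD
    D ↦ BC
    C ↦ AA  (constrained at step 1)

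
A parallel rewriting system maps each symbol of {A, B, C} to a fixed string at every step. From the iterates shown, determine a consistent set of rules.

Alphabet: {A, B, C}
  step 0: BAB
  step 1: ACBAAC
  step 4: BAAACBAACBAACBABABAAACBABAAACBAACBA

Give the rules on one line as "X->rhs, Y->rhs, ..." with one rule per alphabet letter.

  step 0 ⇒ step 1: BAB ⇒ AC·BA·AC
    A ↦ BA
    B ↦ AC
    C ↦ A  (constrained at step 1)

A->BA, B->AC, C->A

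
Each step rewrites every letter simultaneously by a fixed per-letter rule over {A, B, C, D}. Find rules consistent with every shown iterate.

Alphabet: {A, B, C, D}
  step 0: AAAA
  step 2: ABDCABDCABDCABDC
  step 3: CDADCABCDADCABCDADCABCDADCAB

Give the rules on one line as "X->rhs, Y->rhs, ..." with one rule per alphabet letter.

A->CD, B->A, C->AB, D->DC

  step 2 ⇒ step 3: ABDCABDCABDCABDC ⇒ CD·A·DC·AB·CD·A·DC·AB·CD·A·DC·AB·CD·A·DC·AB
    A ↦ CD
    B ↦ A
    C ↦ AB
    D ↦ DC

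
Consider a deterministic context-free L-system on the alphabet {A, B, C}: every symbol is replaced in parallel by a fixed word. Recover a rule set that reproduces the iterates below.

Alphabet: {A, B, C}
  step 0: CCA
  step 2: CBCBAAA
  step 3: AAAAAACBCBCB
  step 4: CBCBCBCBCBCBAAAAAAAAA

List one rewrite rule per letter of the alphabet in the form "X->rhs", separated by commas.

A->CB, B->AA, C->A

  step 3 ⇒ step 4: AAAAAACBCBCB ⇒ CB·CB·CB·CB·CB·CB·A·AA·A·AA·A·AA
    A ↦ CB
    B ↦ AA
    C ↦ A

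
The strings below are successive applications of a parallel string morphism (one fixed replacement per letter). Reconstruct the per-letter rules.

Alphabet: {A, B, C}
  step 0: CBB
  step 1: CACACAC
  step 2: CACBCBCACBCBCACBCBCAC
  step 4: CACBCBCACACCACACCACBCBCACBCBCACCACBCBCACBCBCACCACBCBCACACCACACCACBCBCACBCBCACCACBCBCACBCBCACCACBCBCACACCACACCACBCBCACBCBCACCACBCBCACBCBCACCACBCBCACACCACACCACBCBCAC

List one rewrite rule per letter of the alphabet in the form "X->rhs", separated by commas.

  step 1 ⇒ step 2: CACACAC ⇒ CAC·BCB·CAC·BCB·CAC·BCB·CAC
    A ↦ BCB
    C ↦ CAC
  step 0 ⇒ step 1: CBB ⇒ CAC·AC·AC
    B ↦ AC

A->BCB, B->AC, C->CAC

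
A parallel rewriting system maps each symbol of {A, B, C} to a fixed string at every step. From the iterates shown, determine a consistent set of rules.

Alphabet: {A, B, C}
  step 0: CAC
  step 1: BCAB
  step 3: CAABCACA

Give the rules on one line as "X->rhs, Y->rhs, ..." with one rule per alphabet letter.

A->CA, B->A, C->B

  step 0 ⇒ step 1: CAC ⇒ B·CA·B
    A ↦ CA
    C ↦ B
    B ↦ A  (constrained at step 1)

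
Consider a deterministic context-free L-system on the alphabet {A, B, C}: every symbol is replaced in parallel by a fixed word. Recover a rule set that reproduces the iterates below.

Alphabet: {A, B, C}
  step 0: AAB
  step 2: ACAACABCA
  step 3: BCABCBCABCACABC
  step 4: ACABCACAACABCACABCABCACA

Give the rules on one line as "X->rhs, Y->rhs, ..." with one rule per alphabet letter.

  step 3 ⇒ step 4: BCABCBCABCACABC ⇒ AC·A·BC·AC·A·AC·A·BC·AC·A·BC·A·BC·AC·A
    A ↦ BC
    B ↦ AC
    C ↦ A

A->BC, B->AC, C->A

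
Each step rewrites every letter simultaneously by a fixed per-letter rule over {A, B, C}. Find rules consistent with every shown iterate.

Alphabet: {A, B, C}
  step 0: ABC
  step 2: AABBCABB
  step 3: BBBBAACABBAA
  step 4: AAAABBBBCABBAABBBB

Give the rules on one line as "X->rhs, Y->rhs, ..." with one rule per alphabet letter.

  step 3 ⇒ step 4: BBBBAACABBAA ⇒ A·A·A·A·BB·BB·CA·BB·A·A·BB·BB
    A ↦ BB
    B ↦ A
    C ↦ CA

A->BB, B->A, C->CA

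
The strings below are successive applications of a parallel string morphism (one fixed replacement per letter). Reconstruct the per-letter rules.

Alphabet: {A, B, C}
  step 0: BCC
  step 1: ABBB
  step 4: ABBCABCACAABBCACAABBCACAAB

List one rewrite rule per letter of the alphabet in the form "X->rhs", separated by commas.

  step 0 ⇒ step 1: BCC ⇒ AB·B·B
    B ↦ AB
    C ↦ B
    A ↦ CA  (constrained at step 1)

A->CA, B->AB, C->B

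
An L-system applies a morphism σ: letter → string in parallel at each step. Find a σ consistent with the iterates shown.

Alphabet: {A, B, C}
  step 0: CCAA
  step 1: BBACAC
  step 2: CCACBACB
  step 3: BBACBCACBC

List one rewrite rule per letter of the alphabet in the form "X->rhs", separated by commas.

  step 2 ⇒ step 3: CCACBACB ⇒ B·B·AC·B·C·AC·B·C
    A ↦ AC
    B ↦ C
    C ↦ B

A->AC, B->C, C->B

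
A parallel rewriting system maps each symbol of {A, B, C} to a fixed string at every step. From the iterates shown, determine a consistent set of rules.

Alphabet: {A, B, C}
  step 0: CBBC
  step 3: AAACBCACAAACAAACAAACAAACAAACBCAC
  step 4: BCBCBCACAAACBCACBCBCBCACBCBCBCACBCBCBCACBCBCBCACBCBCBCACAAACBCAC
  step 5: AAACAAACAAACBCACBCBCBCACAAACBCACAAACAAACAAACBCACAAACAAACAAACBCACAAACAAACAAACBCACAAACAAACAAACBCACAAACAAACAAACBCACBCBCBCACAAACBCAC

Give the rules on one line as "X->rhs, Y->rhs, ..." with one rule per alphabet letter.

  step 4 ⇒ step 5: BCBCBCACAAACBCACBCBCBCACBCBCBCACBCBCBCACBCBCBCACBCBCBCACAAACBCAC ⇒ AA·AC·AA·AC·AA·AC·BC·AC·BC·BC·BC·AC·AA·AC·BC·AC·AA·AC·AA·AC·AA·AC·BC·AC·AA·AC·AA·AC·AA·AC·BC·AC·AA·AC·AA·AC·AA·AC·BC·AC·AA·AC·AA·AC·AA·AC·BC·AC·AA·AC·AA·AC·AA·AC·BC·AC·BC·BC·BC·AC·AA·AC·BC·AC
    A ↦ BC
    B ↦ AA
    C ↦ AC

A->BC, B->AA, C->AC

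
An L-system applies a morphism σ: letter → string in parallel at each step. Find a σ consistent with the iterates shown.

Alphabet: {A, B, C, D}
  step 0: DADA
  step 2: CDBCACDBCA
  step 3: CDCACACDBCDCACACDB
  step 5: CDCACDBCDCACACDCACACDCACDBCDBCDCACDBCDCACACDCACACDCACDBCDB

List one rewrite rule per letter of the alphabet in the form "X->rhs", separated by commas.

A->B, B->CA, C->CD, D->CA

  step 2 ⇒ step 3: CDBCACDBCA ⇒ CD·CA·CA·CD·B·CD·CA·CA·CD·B
    A ↦ B
    B ↦ CA
    C ↦ CD
    D ↦ CA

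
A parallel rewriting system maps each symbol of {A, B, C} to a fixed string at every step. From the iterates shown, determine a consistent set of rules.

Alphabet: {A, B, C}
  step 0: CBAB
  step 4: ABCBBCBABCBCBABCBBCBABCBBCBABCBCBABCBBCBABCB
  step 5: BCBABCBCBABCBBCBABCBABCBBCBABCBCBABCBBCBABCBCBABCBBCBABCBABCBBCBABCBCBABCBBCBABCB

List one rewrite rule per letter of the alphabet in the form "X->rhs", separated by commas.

A->B, B->CB, C->AB

  step 4 ⇒ step 5: ABCBBCBABCBCBABCBBCBABCBBCBABCBCBABCBBCBABCB ⇒ B·CB·AB·CB·CB·AB·CB·B·CB·AB·CB·AB·CB·B·CB·AB·CB·CB·AB·CB·B·CB·AB·CB·CB·AB·CB·B·CB·AB·CB·AB·CB·B·CB·AB·CB·CB·AB·CB·B·CB·AB·CB
    A ↦ B
    B ↦ CB
    C ↦ AB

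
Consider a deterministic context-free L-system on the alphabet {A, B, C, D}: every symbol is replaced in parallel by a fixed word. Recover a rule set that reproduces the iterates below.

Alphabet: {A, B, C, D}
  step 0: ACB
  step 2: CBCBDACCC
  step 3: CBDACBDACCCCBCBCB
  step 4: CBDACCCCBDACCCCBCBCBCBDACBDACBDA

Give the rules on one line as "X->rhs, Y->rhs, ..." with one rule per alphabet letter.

  step 3 ⇒ step 4: CBDACBDACCCCBCBCB ⇒ CB·DA·CC·C·CB·DA·CC·C·CB·CB·CB·CB·DA·CB·DA·CB·DA
    A ↦ C
    B ↦ DA
    C ↦ CB
    D ↦ CC

A->C, B->DA, C->CB, D->CC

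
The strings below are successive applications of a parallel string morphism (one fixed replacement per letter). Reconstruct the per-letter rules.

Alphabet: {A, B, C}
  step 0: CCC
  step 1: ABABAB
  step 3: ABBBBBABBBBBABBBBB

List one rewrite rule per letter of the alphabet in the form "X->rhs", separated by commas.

A->C, B->BB, C->AB

  step 0 ⇒ step 1: CCC ⇒ AB·AB·AB
    C ↦ AB
    A ↦ C  (constrained at step 1)
    B ↦ BB  (constrained at step 1)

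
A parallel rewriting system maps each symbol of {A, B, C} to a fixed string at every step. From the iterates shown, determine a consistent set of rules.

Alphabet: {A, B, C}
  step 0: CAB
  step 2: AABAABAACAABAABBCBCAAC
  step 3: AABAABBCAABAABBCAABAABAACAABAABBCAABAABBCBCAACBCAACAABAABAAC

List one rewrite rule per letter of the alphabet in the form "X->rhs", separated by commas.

A->AAB, B->BC, C->AAC

  step 2 ⇒ step 3: AABAABAACAABAABBCBCAAC ⇒ AAB·AAB·BC·AAB·AAB·BC·AAB·AAB·AAC·AAB·AAB·BC·AAB·AAB·BC·BC·AAC·BC·AAC·AAB·AAB·AAC
    A ↦ AAB
    B ↦ BC
    C ↦ AAC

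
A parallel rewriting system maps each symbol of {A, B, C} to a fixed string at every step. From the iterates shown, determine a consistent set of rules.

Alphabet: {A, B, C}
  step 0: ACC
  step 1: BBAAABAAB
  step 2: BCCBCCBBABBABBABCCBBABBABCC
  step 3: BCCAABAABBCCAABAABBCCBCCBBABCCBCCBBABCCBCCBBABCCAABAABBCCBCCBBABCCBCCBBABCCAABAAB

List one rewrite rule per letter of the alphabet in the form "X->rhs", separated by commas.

A->BBA, B->BCC, C->AAB

  step 2 ⇒ step 3: BCCBCCBBABBABBABCCBBABBABCC ⇒ BCC·AAB·AAB·BCC·AAB·AAB·BCC·BCC·BBA·BCC·BCC·BBA·BCC·BCC·BBA·BCC·AAB·AAB·BCC·BCC·BBA·BCC·BCC·BBA·BCC·AAB·AAB
    A ↦ BBA
    B ↦ BCC
    C ↦ AAB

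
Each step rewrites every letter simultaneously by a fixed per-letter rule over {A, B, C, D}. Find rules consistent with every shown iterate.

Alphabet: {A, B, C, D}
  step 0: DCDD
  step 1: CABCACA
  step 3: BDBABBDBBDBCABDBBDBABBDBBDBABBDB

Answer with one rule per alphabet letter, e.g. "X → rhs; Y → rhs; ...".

A->AB, B->BDB, C->B, D->CA

  step 0 ⇒ step 1: DCDD ⇒ CA·B·CA·CA
    C ↦ B
    D ↦ CA
    A ↦ AB  (constrained at step 1)
    B ↦ BDB  (constrained at step 1)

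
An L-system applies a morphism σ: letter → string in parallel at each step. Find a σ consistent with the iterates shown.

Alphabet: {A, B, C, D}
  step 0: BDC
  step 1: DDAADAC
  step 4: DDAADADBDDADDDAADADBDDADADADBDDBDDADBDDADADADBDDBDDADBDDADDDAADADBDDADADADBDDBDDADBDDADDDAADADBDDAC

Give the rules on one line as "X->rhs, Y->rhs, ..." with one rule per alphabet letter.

  step 0 ⇒ step 1: BDC ⇒ DDA·AD·AC
    B ↦ DDA
    C ↦ AC
    D ↦ AD
    A ↦ BDD  (constrained at step 1)

A->BDD, B->DDA, C->AC, D->AD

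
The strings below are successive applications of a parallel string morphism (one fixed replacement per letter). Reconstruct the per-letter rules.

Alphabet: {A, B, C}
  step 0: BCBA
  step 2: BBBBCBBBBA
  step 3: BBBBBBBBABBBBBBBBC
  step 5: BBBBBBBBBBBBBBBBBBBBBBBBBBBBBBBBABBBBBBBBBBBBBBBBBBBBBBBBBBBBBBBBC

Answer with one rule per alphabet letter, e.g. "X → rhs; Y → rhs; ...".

A->C, B->BB, C->A

  step 2 ⇒ step 3: BBBBCBBBBA ⇒ BB·BB·BB·BB·A·BB·BB·BB·BB·C
    A ↦ C
    B ↦ BB
    C ↦ A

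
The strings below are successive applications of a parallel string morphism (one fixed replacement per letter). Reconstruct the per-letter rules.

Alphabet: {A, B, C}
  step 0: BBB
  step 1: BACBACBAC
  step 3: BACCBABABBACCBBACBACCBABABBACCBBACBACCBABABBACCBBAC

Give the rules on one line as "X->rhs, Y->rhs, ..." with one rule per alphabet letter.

A->CB, B->BAC, C->AB

  step 0 ⇒ step 1: BBB ⇒ BAC·BAC·BAC
    B ↦ BAC
    A ↦ CB  (constrained at step 1)
    C ↦ AB  (constrained at step 1)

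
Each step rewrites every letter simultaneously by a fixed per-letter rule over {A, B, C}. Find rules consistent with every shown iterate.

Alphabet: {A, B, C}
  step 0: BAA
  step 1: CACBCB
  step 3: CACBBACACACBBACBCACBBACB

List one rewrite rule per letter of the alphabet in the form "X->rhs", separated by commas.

A->CB, B->CA, C->BA

  step 0 ⇒ step 1: BAA ⇒ CA·CB·CB
    A ↦ CB
    B ↦ CA
    C ↦ BA  (constrained at step 1)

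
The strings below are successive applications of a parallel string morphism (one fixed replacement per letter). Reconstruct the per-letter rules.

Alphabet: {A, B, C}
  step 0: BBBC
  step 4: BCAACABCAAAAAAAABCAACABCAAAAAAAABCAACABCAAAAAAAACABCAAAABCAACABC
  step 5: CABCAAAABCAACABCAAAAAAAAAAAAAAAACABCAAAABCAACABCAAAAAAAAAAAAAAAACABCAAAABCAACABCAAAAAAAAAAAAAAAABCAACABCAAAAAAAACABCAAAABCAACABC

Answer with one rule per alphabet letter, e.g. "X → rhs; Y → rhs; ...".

A->AA, B->CA, C->BC

  step 4 ⇒ step 5: BCAACABCAAAAAAAABCAACABCAAAAAAAABCAACABCAAAAAAAACABCAAAABCAACABC ⇒ CA·BC·AA·AA·BC·AA·CA·BC·AA·AA·AA·AA·AA·AA·AA·AA·CA·BC·AA·AA·BC·AA·CA·BC·AA·AA·AA·AA·AA·AA·AA·AA·CA·BC·AA·AA·BC·AA·CA·BC·AA·AA·AA·AA·AA·AA·AA·AA·BC·AA·CA·BC·AA·AA·AA·AA·CA·BC·AA·AA·BC·AA·CA·BC
    A ↦ AA
    B ↦ CA
    C ↦ BC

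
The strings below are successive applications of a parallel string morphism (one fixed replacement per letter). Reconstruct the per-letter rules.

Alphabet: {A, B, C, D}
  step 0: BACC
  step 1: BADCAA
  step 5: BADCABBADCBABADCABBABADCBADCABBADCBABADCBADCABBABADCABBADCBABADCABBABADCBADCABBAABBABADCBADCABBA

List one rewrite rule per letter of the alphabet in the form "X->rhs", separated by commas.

A->DC, B->BA, C->A, D->ABB

  step 0 ⇒ step 1: BACC ⇒ BA·DC·A·A
    A ↦ DC
    B ↦ BA
    C ↦ A
    D ↦ ABB  (constrained at step 1)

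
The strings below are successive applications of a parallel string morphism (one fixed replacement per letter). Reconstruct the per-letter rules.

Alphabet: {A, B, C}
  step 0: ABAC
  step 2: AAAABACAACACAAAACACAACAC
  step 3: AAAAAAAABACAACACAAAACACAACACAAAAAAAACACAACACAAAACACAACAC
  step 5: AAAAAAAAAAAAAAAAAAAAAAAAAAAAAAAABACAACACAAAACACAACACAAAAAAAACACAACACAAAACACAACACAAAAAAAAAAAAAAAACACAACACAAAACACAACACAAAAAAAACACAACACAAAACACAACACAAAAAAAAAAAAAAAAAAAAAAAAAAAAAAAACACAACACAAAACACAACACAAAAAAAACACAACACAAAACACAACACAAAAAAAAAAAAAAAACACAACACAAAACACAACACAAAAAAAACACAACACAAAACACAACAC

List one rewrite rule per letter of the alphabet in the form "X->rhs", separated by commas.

A->AA, B->BAC, C->CAC

  step 2 ⇒ step 3: AAAABACAACACAAAACACAACAC ⇒ AA·AA·AA·AA·BAC·AA·CAC·AA·AA·CAC·AA·CAC·AA·AA·AA·AA·CAC·AA·CAC·AA·AA·CAC·AA·CAC
    A ↦ AA
    B ↦ BAC
    C ↦ CAC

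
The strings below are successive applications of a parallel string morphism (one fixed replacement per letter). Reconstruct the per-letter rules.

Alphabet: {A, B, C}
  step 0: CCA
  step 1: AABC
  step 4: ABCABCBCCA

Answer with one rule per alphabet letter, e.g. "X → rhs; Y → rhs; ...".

A->BC, B->C, C->A

  step 0 ⇒ step 1: CCA ⇒ A·A·BC
    A ↦ BC
    C ↦ A
    B ↦ C  (constrained at step 1)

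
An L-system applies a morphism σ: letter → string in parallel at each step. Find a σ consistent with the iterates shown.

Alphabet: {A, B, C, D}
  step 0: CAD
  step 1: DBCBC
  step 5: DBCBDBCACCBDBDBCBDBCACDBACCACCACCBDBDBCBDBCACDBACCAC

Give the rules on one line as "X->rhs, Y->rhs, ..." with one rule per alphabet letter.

A->CB, B->AC, C->DB, D->C

  step 0 ⇒ step 1: CAD ⇒ DB·CB·C
    A ↦ CB
    C ↦ DB
    D ↦ C
    B ↦ AC  (constrained at step 1)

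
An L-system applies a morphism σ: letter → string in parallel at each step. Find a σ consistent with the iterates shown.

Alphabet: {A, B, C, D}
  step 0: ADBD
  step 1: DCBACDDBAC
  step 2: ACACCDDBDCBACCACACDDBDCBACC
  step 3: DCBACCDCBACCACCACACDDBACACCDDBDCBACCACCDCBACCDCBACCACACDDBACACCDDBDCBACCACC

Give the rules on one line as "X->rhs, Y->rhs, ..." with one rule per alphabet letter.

A->DCB, B->DDB, C->ACC, D->AC

  step 2 ⇒ step 3: ACACCDDBDCBACCACACDDBDCBACC ⇒ DCB·ACC·DCB·ACC·ACC·AC·AC·DDB·AC·ACC·DDB·DCB·ACC·ACC·DCB·ACC·DCB·ACC·AC·AC·DDB·AC·ACC·DDB·DCB·ACC·ACC
    A ↦ DCB
    B ↦ DDB
    C ↦ ACC
    D ↦ AC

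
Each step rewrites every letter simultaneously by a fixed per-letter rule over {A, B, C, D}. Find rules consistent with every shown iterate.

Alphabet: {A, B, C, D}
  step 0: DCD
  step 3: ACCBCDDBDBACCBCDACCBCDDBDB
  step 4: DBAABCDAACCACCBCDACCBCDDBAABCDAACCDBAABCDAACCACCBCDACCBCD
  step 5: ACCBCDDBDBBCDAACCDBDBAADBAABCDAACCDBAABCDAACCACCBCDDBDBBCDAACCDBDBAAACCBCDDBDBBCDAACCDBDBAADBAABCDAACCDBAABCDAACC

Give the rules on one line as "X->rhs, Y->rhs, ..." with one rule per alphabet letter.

A->DB, B->BCD, C->A, D->ACC

  step 4 ⇒ step 5: DBAABCDAACCACCBCDACCBCDDBAABCDAACCDBAABCDAACCACCBCDACCBCD ⇒ ACC·BCD·DB·DB·BCD·A·ACC·DB·DB·A·A·DB·A·A·BCD·A·ACC·DB·A·A·BCD·A·ACC·ACC·BCD·DB·DB·BCD·A·ACC·DB·DB·A·A·ACC·BCD·DB·DB·BCD·A·ACC·DB·DB·A·A·DB·A·A·BCD·A·ACC·DB·A·A·BCD·A·ACC
    A ↦ DB
    B ↦ BCD
    C ↦ A
    D ↦ ACC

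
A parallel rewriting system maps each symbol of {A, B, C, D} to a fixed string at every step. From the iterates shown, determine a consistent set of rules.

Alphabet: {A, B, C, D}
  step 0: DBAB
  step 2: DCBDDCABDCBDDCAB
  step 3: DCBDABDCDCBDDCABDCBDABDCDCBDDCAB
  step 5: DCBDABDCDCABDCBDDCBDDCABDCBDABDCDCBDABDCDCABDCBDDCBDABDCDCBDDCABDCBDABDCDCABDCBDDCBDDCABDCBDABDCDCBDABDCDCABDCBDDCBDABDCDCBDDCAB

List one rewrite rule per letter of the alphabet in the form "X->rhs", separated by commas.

  step 2 ⇒ step 3: DCBDDCABDCBDDCAB ⇒ DC·BD·AB·DC·DC·BD·DC·AB·DC·BD·AB·DC·DC·BD·DC·AB
    A ↦ DC
    B ↦ AB
    C ↦ BD
    D ↦ DC

A->DC, B->AB, C->BD, D->DC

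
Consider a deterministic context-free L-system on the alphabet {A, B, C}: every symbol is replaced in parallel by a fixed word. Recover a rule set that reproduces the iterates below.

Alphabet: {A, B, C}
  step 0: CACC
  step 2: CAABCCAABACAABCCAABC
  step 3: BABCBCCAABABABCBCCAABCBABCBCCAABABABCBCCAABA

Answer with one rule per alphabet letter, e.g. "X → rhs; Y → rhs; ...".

  step 2 ⇒ step 3: CAABCCAABACAABCCAABC ⇒ BA·BC·BC·CAA·BA·BA·BC·BC·CAA·BC·BA·BC·BC·CAA·BA·BA·BC·BC·CAA·BA
    A ↦ BC
    B ↦ CAA
    C ↦ BA

A->BC, B->CAA, C->BA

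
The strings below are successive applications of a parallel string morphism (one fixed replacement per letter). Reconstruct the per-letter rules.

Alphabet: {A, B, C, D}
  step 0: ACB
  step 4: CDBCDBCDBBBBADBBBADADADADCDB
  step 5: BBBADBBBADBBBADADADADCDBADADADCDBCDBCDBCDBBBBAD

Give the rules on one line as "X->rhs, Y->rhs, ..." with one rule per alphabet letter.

  step 4 ⇒ step 5: CDBCDBCDBBBBADBBBADADADADCDB ⇒ BB·B·AD·BB·B·AD·BB·B·AD·AD·AD·AD·CD·B·AD·AD·AD·CD·B·CD·B·CD·B·CD·B·BB·B·AD
    A ↦ CD
    B ↦ AD
    C ↦ BB
    D ↦ B

A->CD, B->AD, C->BB, D->B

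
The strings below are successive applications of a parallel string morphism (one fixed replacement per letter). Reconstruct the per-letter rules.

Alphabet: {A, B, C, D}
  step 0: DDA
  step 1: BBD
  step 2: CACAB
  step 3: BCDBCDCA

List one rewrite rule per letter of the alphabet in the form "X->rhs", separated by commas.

  step 2 ⇒ step 3: CACAB ⇒ BC·D·BC·D·CA
    A ↦ D
    B ↦ CA
    C ↦ BC
  step 0 ⇒ step 1: DDA ⇒ B·B·D
    D ↦ B

A->D, B->CA, C->BC, D->B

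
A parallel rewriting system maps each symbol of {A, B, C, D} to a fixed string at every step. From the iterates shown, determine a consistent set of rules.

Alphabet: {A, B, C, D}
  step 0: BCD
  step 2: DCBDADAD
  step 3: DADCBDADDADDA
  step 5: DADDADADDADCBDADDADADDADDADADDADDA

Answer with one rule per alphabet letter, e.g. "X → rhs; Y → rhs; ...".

A->D, B->CB, C->D, D->DA

  step 2 ⇒ step 3: DCBDADAD ⇒ DA·D·CB·DA·D·DA·D·DA
    A ↦ D
    B ↦ CB
    C ↦ D
    D ↦ DA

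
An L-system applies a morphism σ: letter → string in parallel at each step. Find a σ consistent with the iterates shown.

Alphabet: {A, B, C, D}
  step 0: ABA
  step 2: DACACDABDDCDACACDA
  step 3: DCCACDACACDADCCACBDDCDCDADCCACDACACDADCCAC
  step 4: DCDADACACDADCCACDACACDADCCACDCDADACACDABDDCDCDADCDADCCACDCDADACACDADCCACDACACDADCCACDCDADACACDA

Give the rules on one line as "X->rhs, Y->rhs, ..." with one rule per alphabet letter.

A->CAC, B->BD, C->DA, D->DC

  step 3 ⇒ step 4: DCCACDACACDADCCACBDDCDCDADCCACDACACDADCCAC ⇒ DC·DA·DA·CAC·DA·DC·CAC·DA·CAC·DA·DC·CAC·DC·DA·DA·CAC·DA·BD·DC·DC·DA·DC·DA·DC·CAC·DC·DA·DA·CAC·DA·DC·CAC·DA·CAC·DA·DC·CAC·DC·DA·DA·CAC·DA
    A ↦ CAC
    B ↦ BD
    C ↦ DA
    D ↦ DC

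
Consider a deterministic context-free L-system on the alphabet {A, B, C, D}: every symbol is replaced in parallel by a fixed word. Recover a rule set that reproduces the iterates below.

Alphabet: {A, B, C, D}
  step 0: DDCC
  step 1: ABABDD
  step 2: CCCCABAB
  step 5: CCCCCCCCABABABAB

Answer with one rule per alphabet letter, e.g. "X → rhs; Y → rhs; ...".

A->C, B->C, C->D, D->AB

  step 1 ⇒ step 2: ABABDD ⇒ C·C·C·C·AB·AB
    A ↦ C
    B ↦ C
    D ↦ AB
  step 0 ⇒ step 1: DDCC ⇒ AB·AB·D·D
    C ↦ D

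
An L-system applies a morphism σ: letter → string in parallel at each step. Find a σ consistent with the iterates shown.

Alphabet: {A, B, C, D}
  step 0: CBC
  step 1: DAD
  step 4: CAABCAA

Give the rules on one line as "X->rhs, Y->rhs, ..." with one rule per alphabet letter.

A->B, B->A, C->D, D->CA

  step 0 ⇒ step 1: CBC ⇒ D·A·D
    B ↦ A
    C ↦ D
    A ↦ B  (constrained at step 1)
    D ↦ CA  (constrained at step 1)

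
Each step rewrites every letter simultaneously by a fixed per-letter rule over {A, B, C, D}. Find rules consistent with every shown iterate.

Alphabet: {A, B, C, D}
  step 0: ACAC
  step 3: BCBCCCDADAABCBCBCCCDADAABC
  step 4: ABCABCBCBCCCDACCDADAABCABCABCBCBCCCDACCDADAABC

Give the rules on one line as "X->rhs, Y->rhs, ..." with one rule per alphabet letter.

  step 3 ⇒ step 4: BCBCCCDADAABCBCBCCCDADAABC ⇒ A·BC·A·BC·BC·BC·CC·DA·CC·DA·DA·A·BC·A·BC·A·BC·BC·BC·CC·DA·CC·DA·DA·A·BC
    A ↦ DA
    B ↦ A
    C ↦ BC
    D ↦ CC

A->DA, B->A, C->BC, D->CC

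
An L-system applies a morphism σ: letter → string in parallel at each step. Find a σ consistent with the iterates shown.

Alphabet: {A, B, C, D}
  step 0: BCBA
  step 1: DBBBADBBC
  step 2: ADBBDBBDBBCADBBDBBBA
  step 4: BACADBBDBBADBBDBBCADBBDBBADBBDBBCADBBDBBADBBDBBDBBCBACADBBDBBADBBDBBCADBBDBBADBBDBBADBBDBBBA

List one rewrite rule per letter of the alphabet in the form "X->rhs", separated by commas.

A->C, B->DBB, C->BA, D->A

  step 1 ⇒ step 2: DBBBADBBC ⇒ A·DBB·DBB·DBB·C·A·DBB·DBB·BA
    A ↦ C
    B ↦ DBB
    C ↦ BA
    D ↦ A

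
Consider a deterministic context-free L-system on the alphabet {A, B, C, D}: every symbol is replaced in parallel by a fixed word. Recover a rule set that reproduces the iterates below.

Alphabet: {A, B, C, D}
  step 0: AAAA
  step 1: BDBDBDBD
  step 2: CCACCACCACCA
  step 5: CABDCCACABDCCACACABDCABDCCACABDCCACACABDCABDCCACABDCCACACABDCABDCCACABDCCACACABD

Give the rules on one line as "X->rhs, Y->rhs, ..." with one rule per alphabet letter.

A->BD, B->C, C->CA, D->CA

  step 1 ⇒ step 2: BDBDBDBD ⇒ C·CA·C·CA·C·CA·C·CA
    B ↦ C
    D ↦ CA
  step 0 ⇒ step 1: AAAA ⇒ BD·BD·BD·BD
    A ↦ BD
    C ↦ CA  (constrained at step 2)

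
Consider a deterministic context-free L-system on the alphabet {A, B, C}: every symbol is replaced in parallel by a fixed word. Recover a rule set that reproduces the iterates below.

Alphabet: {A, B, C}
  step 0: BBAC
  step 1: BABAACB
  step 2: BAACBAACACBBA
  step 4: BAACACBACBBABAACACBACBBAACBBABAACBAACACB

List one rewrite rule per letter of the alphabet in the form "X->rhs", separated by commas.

A->AC, B->BA, C->B

  step 1 ⇒ step 2: BABAACB ⇒ BA·AC·BA·AC·AC·B·BA
    A ↦ AC
    B ↦ BA
    C ↦ B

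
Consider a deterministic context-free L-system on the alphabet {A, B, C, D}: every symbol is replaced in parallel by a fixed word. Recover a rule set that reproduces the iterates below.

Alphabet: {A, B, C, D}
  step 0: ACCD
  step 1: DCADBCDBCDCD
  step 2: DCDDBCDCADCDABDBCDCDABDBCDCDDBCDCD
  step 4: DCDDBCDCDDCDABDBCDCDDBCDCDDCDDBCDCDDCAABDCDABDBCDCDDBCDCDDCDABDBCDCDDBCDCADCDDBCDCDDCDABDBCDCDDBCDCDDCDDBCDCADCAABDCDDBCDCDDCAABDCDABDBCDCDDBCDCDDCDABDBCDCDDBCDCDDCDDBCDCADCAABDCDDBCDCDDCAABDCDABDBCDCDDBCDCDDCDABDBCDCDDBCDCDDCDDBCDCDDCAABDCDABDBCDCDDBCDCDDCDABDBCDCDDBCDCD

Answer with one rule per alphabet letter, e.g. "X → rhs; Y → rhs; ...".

A->DCA, B->AB, C->DBC, D->DCD

  step 1 ⇒ step 2: DCADBCDBCDCD ⇒ DCD·DBC·DCA·DCD·AB·DBC·DCD·AB·DBC·DCD·DBC·DCD
    A ↦ DCA
    B ↦ AB
    C ↦ DBC
    D ↦ DCD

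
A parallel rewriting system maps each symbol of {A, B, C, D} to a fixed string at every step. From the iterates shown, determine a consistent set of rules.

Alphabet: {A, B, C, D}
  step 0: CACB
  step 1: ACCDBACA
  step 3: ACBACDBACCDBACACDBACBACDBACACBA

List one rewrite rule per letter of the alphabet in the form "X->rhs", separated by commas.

  step 0 ⇒ step 1: CACB ⇒ AC·CDB·AC·A
    A ↦ CDB
    B ↦ A
    C ↦ AC
    D ↦ B  (constrained at step 1)

A->CDB, B->A, C->AC, D->B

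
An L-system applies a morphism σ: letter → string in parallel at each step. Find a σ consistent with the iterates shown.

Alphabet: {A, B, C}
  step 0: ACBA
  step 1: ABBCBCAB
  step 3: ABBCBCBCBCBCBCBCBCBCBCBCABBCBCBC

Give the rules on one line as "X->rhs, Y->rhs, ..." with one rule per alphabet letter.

A->AB, B->BC, C->BC

  step 0 ⇒ step 1: ACBA ⇒ AB·BC·BC·AB
    A ↦ AB
    B ↦ BC
    C ↦ BC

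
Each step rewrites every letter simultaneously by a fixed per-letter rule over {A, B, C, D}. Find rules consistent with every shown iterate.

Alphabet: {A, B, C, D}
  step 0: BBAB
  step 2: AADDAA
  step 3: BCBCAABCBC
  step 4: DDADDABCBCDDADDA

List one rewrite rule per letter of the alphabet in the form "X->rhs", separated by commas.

  step 3 ⇒ step 4: BCBCAABCBC ⇒ D·DA·D·DA·BC·BC·D·DA·D·DA
    A ↦ BC
    B ↦ D
    C ↦ DA
  step 2 ⇒ step 3: AADDAA ⇒ BC·BC·A·A·BC·BC
    D ↦ A

A->BC, B->D, C->DA, D->A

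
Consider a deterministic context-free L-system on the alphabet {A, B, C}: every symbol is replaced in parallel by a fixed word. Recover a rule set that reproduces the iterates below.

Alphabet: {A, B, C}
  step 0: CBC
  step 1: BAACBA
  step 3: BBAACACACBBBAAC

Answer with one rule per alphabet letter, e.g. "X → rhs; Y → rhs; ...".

A->B, B->AC, C->BA

  step 0 ⇒ step 1: CBC ⇒ BA·AC·BA
    B ↦ AC
    C ↦ BA
    A ↦ B  (constrained at step 1)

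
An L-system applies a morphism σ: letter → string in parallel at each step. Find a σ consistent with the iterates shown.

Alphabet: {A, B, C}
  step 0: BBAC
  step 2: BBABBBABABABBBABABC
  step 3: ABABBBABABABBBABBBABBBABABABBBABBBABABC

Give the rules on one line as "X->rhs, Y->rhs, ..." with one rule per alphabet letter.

  step 2 ⇒ step 3: BBABBBABABABBBABABC ⇒ AB·AB·BB·AB·AB·AB·BB·AB·BB·AB·BB·AB·AB·AB·BB·AB·BB·AB·ABC
    A ↦ BB
    B ↦ AB
    C ↦ ABC

A->BB, B->AB, C->ABC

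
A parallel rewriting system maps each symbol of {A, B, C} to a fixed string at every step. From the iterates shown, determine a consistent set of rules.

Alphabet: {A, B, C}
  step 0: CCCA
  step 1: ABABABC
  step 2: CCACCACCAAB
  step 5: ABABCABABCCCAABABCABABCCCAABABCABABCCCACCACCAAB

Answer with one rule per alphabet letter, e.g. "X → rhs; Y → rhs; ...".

A->C, B->CA, C->AB

  step 1 ⇒ step 2: ABABABC ⇒ C·CA·C·CA·C·CA·AB
    A ↦ C
    B ↦ CA
    C ↦ AB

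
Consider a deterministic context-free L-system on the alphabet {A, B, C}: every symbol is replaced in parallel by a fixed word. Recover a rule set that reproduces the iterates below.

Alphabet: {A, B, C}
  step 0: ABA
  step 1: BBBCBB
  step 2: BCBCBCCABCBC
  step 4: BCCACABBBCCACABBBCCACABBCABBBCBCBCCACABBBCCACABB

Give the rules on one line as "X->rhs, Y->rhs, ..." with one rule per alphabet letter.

A->BB, B->BC, C->CA

  step 1 ⇒ step 2: BBBCBB ⇒ BC·BC·BC·CA·BC·BC
    B ↦ BC
    C ↦ CA
  step 0 ⇒ step 1: ABA ⇒ BB·BC·BB
    A ↦ BB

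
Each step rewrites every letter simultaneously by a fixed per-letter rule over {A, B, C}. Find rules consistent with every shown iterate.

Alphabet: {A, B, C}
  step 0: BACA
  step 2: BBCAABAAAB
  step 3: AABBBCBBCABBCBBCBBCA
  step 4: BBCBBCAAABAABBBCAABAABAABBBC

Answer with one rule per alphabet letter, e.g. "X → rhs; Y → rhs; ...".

A->BBC, B->A, C->B

  step 3 ⇒ step 4: AABBBCBBCABBCBBCBBCA ⇒ BBC·BBC·A·A·A·B·A·A·B·BBC·A·A·B·A·A·B·A·A·B·BBC
    A ↦ BBC
    B ↦ A
    C ↦ B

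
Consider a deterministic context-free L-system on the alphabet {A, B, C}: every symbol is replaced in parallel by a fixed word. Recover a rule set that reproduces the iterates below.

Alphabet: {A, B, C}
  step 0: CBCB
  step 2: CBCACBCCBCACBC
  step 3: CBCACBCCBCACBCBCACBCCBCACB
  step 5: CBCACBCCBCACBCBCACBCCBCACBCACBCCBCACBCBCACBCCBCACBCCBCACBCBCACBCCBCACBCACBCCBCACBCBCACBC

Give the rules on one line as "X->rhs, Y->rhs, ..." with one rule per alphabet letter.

A->C, B->CA, C->CB

  step 2 ⇒ step 3: CBCACBCCBCACBC ⇒ CB·CA·CB·C·CB·CA·CB·CB·CA·CB·C·CB·CA·CB
    A ↦ C
    B ↦ CA
    C ↦ CB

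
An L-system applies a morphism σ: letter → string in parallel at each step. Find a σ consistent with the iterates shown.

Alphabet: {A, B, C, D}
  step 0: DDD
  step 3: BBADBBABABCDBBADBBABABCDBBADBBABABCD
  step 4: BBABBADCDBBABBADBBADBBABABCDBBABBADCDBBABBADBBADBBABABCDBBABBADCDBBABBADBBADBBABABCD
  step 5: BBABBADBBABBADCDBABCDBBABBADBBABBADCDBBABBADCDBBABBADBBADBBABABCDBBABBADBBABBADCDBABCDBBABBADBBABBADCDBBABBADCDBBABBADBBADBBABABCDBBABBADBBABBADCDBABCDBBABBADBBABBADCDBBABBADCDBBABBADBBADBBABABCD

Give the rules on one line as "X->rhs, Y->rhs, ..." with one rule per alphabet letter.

A->D, B->BBA, C->BAB, D->CD

  step 4 ⇒ step 5: BBABBADCDBBABBADBBADBBABABCDBBABBADCDBBABBADBBADBBABABCDBBABBADCDBBABBADBBADBBABABCD ⇒ BBA·BBA·D·BBA·BBA·D·CD·BAB·CD·BBA·BBA·D·BBA·BBA·D·CD·BBA·BBA·D·CD·BBA·BBA·D·BBA·D·BBA·BAB·CD·BBA·BBA·D·BBA·BBA·D·CD·BAB·CD·BBA·BBA·D·BBA·BBA·D·CD·BBA·BBA·D·CD·BBA·BBA·D·BBA·D·BBA·BAB·CD·BBA·BBA·D·BBA·BBA·D·CD·BAB·CD·BBA·BBA·D·BBA·BBA·D·CD·BBA·BBA·D·CD·BBA·BBA·D·BBA·D·BBA·BAB·CD
    A ↦ D
    B ↦ BBA
    C ↦ BAB
    D ↦ CD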